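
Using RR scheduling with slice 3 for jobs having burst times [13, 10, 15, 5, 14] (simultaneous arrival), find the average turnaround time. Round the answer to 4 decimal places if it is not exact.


Time quantum = 3
Execution trace:
  J1 runs 3 units, time = 3
  J2 runs 3 units, time = 6
  J3 runs 3 units, time = 9
  J4 runs 3 units, time = 12
  J5 runs 3 units, time = 15
  J1 runs 3 units, time = 18
  J2 runs 3 units, time = 21
  J3 runs 3 units, time = 24
  J4 runs 2 units, time = 26
  J5 runs 3 units, time = 29
  J1 runs 3 units, time = 32
  J2 runs 3 units, time = 35
  J3 runs 3 units, time = 38
  J5 runs 3 units, time = 41
  J1 runs 3 units, time = 44
  J2 runs 1 units, time = 45
  J3 runs 3 units, time = 48
  J5 runs 3 units, time = 51
  J1 runs 1 units, time = 52
  J3 runs 3 units, time = 55
  J5 runs 2 units, time = 57
Finish times: [52, 45, 55, 26, 57]
Average turnaround = 235/5 = 47.0

47.0


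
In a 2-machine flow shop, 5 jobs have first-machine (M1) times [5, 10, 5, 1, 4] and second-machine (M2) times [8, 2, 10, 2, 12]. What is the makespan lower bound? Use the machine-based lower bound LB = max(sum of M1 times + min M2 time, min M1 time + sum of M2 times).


LB1 = sum(M1 times) + min(M2 times) = 25 + 2 = 27
LB2 = min(M1 times) + sum(M2 times) = 1 + 34 = 35
Lower bound = max(LB1, LB2) = max(27, 35) = 35

35


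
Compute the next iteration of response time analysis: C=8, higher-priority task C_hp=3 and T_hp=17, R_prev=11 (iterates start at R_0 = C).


R_next = C + ceil(R_prev / T_hp) * C_hp
ceil(11 / 17) = ceil(0.6471) = 1
Interference = 1 * 3 = 3
R_next = 8 + 3 = 11
R_next = R_prev, so the iteration has converged (response time = 11).

11


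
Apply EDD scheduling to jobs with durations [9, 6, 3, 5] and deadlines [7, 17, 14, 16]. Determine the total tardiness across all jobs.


Sort by due date (EDD order): [(9, 7), (3, 14), (5, 16), (6, 17)]
Compute completion times and tardiness:
  Job 1: p=9, d=7, C=9, tardiness=max(0,9-7)=2
  Job 2: p=3, d=14, C=12, tardiness=max(0,12-14)=0
  Job 3: p=5, d=16, C=17, tardiness=max(0,17-16)=1
  Job 4: p=6, d=17, C=23, tardiness=max(0,23-17)=6
Total tardiness = 9

9


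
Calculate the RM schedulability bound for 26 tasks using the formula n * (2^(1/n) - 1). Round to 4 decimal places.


Compute 2^(1/26) = 1.0270180507
Subtract 1: 1.0270180507 - 1 = 0.0270180507
Multiply by n: 26 * 0.0270180507 = 0.7024693182
Round to 4 dp: 0.7025

0.7025


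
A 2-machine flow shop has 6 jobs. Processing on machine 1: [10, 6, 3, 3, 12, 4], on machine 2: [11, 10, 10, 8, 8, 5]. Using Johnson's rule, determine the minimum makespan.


Apply Johnson's rule:
  Group 1 (a <= b): [(3, 3, 10), (4, 3, 8), (6, 4, 5), (2, 6, 10), (1, 10, 11)]
  Group 2 (a > b): [(5, 12, 8)]
Optimal job order: [3, 4, 6, 2, 1, 5]
Schedule:
  Job 3: M1 done at 3, M2 done at 13
  Job 4: M1 done at 6, M2 done at 21
  Job 6: M1 done at 10, M2 done at 26
  Job 2: M1 done at 16, M2 done at 36
  Job 1: M1 done at 26, M2 done at 47
  Job 5: M1 done at 38, M2 done at 55
Makespan = 55

55


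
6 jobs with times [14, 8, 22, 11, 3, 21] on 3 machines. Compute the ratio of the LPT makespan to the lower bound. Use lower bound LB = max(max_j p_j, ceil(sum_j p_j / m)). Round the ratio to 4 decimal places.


LPT order: [22, 21, 14, 11, 8, 3]
Machine loads after assignment: [25, 29, 25]
LPT makespan = 29
Lower bound = max(max_job, ceil(total/3)) = max(22, 27) = 27
Ratio = 29 / 27 = 1.0741

1.0741


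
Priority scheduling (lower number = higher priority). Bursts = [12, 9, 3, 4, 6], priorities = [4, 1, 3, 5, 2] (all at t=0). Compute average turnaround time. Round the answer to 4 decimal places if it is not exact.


Sort by priority (ascending = highest first):
Order: [(1, 9), (2, 6), (3, 3), (4, 12), (5, 4)]
Completion times:
  Priority 1, burst=9, C=9
  Priority 2, burst=6, C=15
  Priority 3, burst=3, C=18
  Priority 4, burst=12, C=30
  Priority 5, burst=4, C=34
Average turnaround = 106/5 = 21.2

21.2


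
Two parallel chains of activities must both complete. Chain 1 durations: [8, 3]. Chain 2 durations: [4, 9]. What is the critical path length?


Path A total = 8 + 3 = 11
Path B total = 4 + 9 = 13
Critical path = longest path = max(11, 13) = 13

13


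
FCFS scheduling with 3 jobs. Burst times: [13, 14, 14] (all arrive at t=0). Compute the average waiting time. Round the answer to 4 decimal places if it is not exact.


FCFS order (as given): [13, 14, 14]
Waiting times:
  Job 1: wait = 0
  Job 2: wait = 13
  Job 3: wait = 27
Sum of waiting times = 40
Average waiting time = 40/3 = 13.3333

13.3333


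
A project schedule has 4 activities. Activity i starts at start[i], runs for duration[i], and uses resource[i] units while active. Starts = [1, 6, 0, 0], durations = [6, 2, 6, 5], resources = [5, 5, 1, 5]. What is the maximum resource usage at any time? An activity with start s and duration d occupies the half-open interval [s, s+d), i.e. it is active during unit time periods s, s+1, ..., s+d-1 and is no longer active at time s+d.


Each activity i is active on [start_i, start_i + duration_i).
Compute total resource usage per time slot:
  t=0: active resources = [1, 5], total = 6
  t=1: active resources = [5, 1, 5], total = 11
  t=2: active resources = [5, 1, 5], total = 11
  t=3: active resources = [5, 1, 5], total = 11
  t=4: active resources = [5, 1, 5], total = 11
  t=5: active resources = [5, 1], total = 6
  t=6: active resources = [5, 5], total = 10
  t=7: active resources = [5], total = 5
Peak resource demand = 11

11


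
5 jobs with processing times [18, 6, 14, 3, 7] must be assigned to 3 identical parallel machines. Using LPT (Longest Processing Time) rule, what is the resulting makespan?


Sort jobs in decreasing order (LPT): [18, 14, 7, 6, 3]
Assign each job to the least loaded machine:
  Machine 1: jobs [18], load = 18
  Machine 2: jobs [14], load = 14
  Machine 3: jobs [7, 6, 3], load = 16
Makespan = max load = 18

18


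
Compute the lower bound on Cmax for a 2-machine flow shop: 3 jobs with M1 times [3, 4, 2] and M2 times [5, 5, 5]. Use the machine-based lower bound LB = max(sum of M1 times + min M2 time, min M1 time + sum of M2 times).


LB1 = sum(M1 times) + min(M2 times) = 9 + 5 = 14
LB2 = min(M1 times) + sum(M2 times) = 2 + 15 = 17
Lower bound = max(LB1, LB2) = max(14, 17) = 17

17


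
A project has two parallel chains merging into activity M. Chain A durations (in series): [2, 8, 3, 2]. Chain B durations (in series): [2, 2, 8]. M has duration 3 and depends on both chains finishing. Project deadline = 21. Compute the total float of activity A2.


Forward pass: ES(A2) = sum of predecessors on chain A = 2
EF = ES + duration = 2 + 8 = 10
Backward pass: LF(M) = deadline = 21; LS(M) = 21 - 3 = 18
LF(A2) = LS(M) - sum(successors on chain A) = 18 - 5 = 13
LS = LF - duration = 13 - 8 = 5
Total float = LS - ES = 5 - 2 = 3

3


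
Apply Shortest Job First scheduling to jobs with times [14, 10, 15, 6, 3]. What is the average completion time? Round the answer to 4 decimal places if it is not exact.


SJF order (ascending): [3, 6, 10, 14, 15]
Completion times:
  Job 1: burst=3, C=3
  Job 2: burst=6, C=9
  Job 3: burst=10, C=19
  Job 4: burst=14, C=33
  Job 5: burst=15, C=48
Average completion = 112/5 = 22.4

22.4


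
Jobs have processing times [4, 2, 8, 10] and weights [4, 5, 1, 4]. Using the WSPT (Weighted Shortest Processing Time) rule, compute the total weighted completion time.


Compute p/w ratios and sort ascending (WSPT): [(2, 5), (4, 4), (10, 4), (8, 1)]
Compute weighted completion times:
  Job (p=2,w=5): C=2, w*C=5*2=10
  Job (p=4,w=4): C=6, w*C=4*6=24
  Job (p=10,w=4): C=16, w*C=4*16=64
  Job (p=8,w=1): C=24, w*C=1*24=24
Total weighted completion time = 122

122


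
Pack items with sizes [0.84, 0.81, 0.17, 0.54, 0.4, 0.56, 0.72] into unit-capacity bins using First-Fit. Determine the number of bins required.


Place items sequentially using First-Fit:
  Item 0.84 -> new Bin 1
  Item 0.81 -> new Bin 2
  Item 0.17 -> Bin 2 (now 0.98)
  Item 0.54 -> new Bin 3
  Item 0.4 -> Bin 3 (now 0.94)
  Item 0.56 -> new Bin 4
  Item 0.72 -> new Bin 5
Total bins used = 5

5


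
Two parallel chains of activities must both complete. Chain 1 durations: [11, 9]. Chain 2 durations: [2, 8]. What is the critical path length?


Path A total = 11 + 9 = 20
Path B total = 2 + 8 = 10
Critical path = longest path = max(20, 10) = 20

20


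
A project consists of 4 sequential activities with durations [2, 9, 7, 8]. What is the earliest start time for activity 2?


Activity 2 starts after activities 1 through 1 complete.
Predecessor durations: [2]
ES = 2 = 2

2


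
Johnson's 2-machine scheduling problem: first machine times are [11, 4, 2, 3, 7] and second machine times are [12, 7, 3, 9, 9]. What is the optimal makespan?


Apply Johnson's rule:
  Group 1 (a <= b): [(3, 2, 3), (4, 3, 9), (2, 4, 7), (5, 7, 9), (1, 11, 12)]
  Group 2 (a > b): []
Optimal job order: [3, 4, 2, 5, 1]
Schedule:
  Job 3: M1 done at 2, M2 done at 5
  Job 4: M1 done at 5, M2 done at 14
  Job 2: M1 done at 9, M2 done at 21
  Job 5: M1 done at 16, M2 done at 30
  Job 1: M1 done at 27, M2 done at 42
Makespan = 42

42


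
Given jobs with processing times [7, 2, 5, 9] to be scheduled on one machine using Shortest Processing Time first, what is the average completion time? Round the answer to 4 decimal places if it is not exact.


Sort jobs by processing time (SPT order): [2, 5, 7, 9]
Compute completion times sequentially:
  Job 1: processing = 2, completes at 2
  Job 2: processing = 5, completes at 7
  Job 3: processing = 7, completes at 14
  Job 4: processing = 9, completes at 23
Sum of completion times = 46
Average completion time = 46/4 = 11.5

11.5


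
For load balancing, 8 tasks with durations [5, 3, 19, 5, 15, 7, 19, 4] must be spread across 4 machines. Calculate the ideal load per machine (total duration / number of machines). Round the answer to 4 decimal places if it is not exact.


Total processing time = 5 + 3 + 19 + 5 + 15 + 7 + 19 + 4 = 77
Number of machines = 4
Ideal balanced load = 77 / 4 = 19.25

19.25


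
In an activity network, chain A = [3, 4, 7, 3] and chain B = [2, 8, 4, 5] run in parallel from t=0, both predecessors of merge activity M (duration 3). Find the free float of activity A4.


ES(A4) = sum of predecessors on chain A = 14
EF(A4) = ES + duration = 14 + 3 = 17
Successor of A4 is M. ES(M) = max(sum(A), sum(B)) = max(17, 19) = 19
Free float = ES(successor) - EF(current) = 19 - 17 = 2

2


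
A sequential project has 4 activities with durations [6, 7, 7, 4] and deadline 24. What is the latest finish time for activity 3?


LF(activity 3) = deadline - sum of successor durations
Successors: activities 4 through 4 with durations [4]
Sum of successor durations = 4
LF = 24 - 4 = 20

20


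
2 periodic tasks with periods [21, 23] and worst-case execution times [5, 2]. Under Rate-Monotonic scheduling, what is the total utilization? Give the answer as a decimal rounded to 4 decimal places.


Compute individual utilizations (exact fractions):
  Task 1: C/T = 5/21 (approx. 0.2381)
  Task 2: C/T = 2/23 (approx. 0.087)
Total utilization U = 5/21 + 2/23 = 157/483
Rounded to 4 decimal places: U = 0.3251
RM (Liu & Layland) bound for 2 tasks = 0.828427; compare with U = 157/483 (approx. 0.325052)
U <= bound, so schedulable by RM sufficient condition.

0.3251


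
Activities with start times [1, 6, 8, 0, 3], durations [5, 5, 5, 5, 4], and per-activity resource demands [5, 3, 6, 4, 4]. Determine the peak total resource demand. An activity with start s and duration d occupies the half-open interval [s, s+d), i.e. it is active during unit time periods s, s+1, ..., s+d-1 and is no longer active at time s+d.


Each activity i is active on [start_i, start_i + duration_i).
Compute total resource usage per time slot:
  t=0: active resources = [4], total = 4
  t=1: active resources = [5, 4], total = 9
  t=2: active resources = [5, 4], total = 9
  t=3: active resources = [5, 4, 4], total = 13
  t=4: active resources = [5, 4, 4], total = 13
  t=5: active resources = [5, 4], total = 9
  t=6: active resources = [3, 4], total = 7
  t=7: active resources = [3], total = 3
  t=8: active resources = [3, 6], total = 9
  t=9: active resources = [3, 6], total = 9
  t=10: active resources = [3, 6], total = 9
  t=11: active resources = [6], total = 6
  t=12: active resources = [6], total = 6
Peak resource demand = 13

13


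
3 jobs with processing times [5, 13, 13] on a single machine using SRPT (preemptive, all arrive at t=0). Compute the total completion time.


Since all jobs arrive at t=0, SRPT equals SPT ordering.
SPT order: [5, 13, 13]
Completion times:
  Job 1: p=5, C=5
  Job 2: p=13, C=18
  Job 3: p=13, C=31
Total completion time = 5 + 18 + 31 = 54

54


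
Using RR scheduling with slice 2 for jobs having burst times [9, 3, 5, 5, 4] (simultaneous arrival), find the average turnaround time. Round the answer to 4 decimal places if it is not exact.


Time quantum = 2
Execution trace:
  J1 runs 2 units, time = 2
  J2 runs 2 units, time = 4
  J3 runs 2 units, time = 6
  J4 runs 2 units, time = 8
  J5 runs 2 units, time = 10
  J1 runs 2 units, time = 12
  J2 runs 1 units, time = 13
  J3 runs 2 units, time = 15
  J4 runs 2 units, time = 17
  J5 runs 2 units, time = 19
  J1 runs 2 units, time = 21
  J3 runs 1 units, time = 22
  J4 runs 1 units, time = 23
  J1 runs 2 units, time = 25
  J1 runs 1 units, time = 26
Finish times: [26, 13, 22, 23, 19]
Average turnaround = 103/5 = 20.6

20.6


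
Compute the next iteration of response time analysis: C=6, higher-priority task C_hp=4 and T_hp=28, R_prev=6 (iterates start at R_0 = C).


R_next = C + ceil(R_prev / T_hp) * C_hp
ceil(6 / 28) = ceil(0.2143) = 1
Interference = 1 * 4 = 4
R_next = 6 + 4 = 10

10


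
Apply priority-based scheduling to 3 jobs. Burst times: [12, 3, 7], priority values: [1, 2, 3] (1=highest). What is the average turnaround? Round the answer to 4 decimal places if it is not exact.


Sort by priority (ascending = highest first):
Order: [(1, 12), (2, 3), (3, 7)]
Completion times:
  Priority 1, burst=12, C=12
  Priority 2, burst=3, C=15
  Priority 3, burst=7, C=22
Average turnaround = 49/3 = 16.3333

16.3333


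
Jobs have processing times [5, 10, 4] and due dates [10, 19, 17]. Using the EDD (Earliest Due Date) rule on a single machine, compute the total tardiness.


Sort by due date (EDD order): [(5, 10), (4, 17), (10, 19)]
Compute completion times and tardiness:
  Job 1: p=5, d=10, C=5, tardiness=max(0,5-10)=0
  Job 2: p=4, d=17, C=9, tardiness=max(0,9-17)=0
  Job 3: p=10, d=19, C=19, tardiness=max(0,19-19)=0
Total tardiness = 0

0


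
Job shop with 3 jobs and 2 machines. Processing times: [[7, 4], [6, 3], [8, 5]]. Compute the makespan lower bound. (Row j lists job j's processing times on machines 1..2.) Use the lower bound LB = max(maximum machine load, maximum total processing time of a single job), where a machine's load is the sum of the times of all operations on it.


Machine loads:
  Machine 1: 7 + 6 + 8 = 21
  Machine 2: 4 + 3 + 5 = 12
Max machine load = 21
Job totals:
  Job 1: 11
  Job 2: 9
  Job 3: 13
Max job total = 13
Lower bound = max(21, 13) = 21

21


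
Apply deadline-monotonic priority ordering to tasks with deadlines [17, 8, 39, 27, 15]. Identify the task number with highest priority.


Sort tasks by relative deadline (ascending):
  Task 2: deadline = 8
  Task 5: deadline = 15
  Task 1: deadline = 17
  Task 4: deadline = 27
  Task 3: deadline = 39
Priority order (highest first): [2, 5, 1, 4, 3]
Highest priority task = 2

2


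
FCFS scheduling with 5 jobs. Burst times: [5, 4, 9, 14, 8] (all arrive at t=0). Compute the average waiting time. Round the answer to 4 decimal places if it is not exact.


FCFS order (as given): [5, 4, 9, 14, 8]
Waiting times:
  Job 1: wait = 0
  Job 2: wait = 5
  Job 3: wait = 9
  Job 4: wait = 18
  Job 5: wait = 32
Sum of waiting times = 64
Average waiting time = 64/5 = 12.8

12.8


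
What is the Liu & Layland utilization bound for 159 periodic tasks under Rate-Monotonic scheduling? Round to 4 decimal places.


Compute 2^(1/159) = 1.0043689323
Subtract 1: 1.0043689323 - 1 = 0.0043689323
Multiply by n: 159 * 0.0043689323 = 0.6946602357
Round to 4 dp: 0.6947

0.6947


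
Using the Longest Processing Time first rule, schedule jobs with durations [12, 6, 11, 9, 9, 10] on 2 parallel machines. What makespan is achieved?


Sort jobs in decreasing order (LPT): [12, 11, 10, 9, 9, 6]
Assign each job to the least loaded machine:
  Machine 1: jobs [12, 9, 9], load = 30
  Machine 2: jobs [11, 10, 6], load = 27
Makespan = max load = 30

30


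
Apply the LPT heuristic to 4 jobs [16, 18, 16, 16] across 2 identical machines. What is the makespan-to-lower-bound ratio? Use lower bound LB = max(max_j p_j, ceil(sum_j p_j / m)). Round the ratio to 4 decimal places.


LPT order: [18, 16, 16, 16]
Machine loads after assignment: [34, 32]
LPT makespan = 34
Lower bound = max(max_job, ceil(total/2)) = max(18, 33) = 33
Ratio = 34 / 33 = 1.0303

1.0303


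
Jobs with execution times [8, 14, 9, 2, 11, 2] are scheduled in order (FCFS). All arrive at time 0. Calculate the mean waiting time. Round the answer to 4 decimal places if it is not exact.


FCFS order (as given): [8, 14, 9, 2, 11, 2]
Waiting times:
  Job 1: wait = 0
  Job 2: wait = 8
  Job 3: wait = 22
  Job 4: wait = 31
  Job 5: wait = 33
  Job 6: wait = 44
Sum of waiting times = 138
Average waiting time = 138/6 = 23.0

23.0


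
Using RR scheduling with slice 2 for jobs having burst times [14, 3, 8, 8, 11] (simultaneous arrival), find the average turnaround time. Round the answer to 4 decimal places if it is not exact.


Time quantum = 2
Execution trace:
  J1 runs 2 units, time = 2
  J2 runs 2 units, time = 4
  J3 runs 2 units, time = 6
  J4 runs 2 units, time = 8
  J5 runs 2 units, time = 10
  J1 runs 2 units, time = 12
  J2 runs 1 units, time = 13
  J3 runs 2 units, time = 15
  J4 runs 2 units, time = 17
  J5 runs 2 units, time = 19
  J1 runs 2 units, time = 21
  J3 runs 2 units, time = 23
  J4 runs 2 units, time = 25
  J5 runs 2 units, time = 27
  J1 runs 2 units, time = 29
  J3 runs 2 units, time = 31
  J4 runs 2 units, time = 33
  J5 runs 2 units, time = 35
  J1 runs 2 units, time = 37
  J5 runs 2 units, time = 39
  J1 runs 2 units, time = 41
  J5 runs 1 units, time = 42
  J1 runs 2 units, time = 44
Finish times: [44, 13, 31, 33, 42]
Average turnaround = 163/5 = 32.6

32.6


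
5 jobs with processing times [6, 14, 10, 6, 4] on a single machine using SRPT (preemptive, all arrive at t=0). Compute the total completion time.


Since all jobs arrive at t=0, SRPT equals SPT ordering.
SPT order: [4, 6, 6, 10, 14]
Completion times:
  Job 1: p=4, C=4
  Job 2: p=6, C=10
  Job 3: p=6, C=16
  Job 4: p=10, C=26
  Job 5: p=14, C=40
Total completion time = 4 + 10 + 16 + 26 + 40 = 96

96


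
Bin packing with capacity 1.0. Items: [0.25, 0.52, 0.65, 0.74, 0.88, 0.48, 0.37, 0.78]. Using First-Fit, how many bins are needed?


Place items sequentially using First-Fit:
  Item 0.25 -> new Bin 1
  Item 0.52 -> Bin 1 (now 0.77)
  Item 0.65 -> new Bin 2
  Item 0.74 -> new Bin 3
  Item 0.88 -> new Bin 4
  Item 0.48 -> new Bin 5
  Item 0.37 -> Bin 5 (now 0.85)
  Item 0.78 -> new Bin 6
Total bins used = 6

6


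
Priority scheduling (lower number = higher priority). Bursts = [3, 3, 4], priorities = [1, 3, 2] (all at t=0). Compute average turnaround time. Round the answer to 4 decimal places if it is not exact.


Sort by priority (ascending = highest first):
Order: [(1, 3), (2, 4), (3, 3)]
Completion times:
  Priority 1, burst=3, C=3
  Priority 2, burst=4, C=7
  Priority 3, burst=3, C=10
Average turnaround = 20/3 = 6.6667

6.6667


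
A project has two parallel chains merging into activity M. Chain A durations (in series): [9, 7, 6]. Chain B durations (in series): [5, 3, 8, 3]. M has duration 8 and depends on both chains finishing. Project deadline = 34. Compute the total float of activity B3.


Forward pass: ES(B3) = sum of predecessors on chain B = 8
EF = ES + duration = 8 + 8 = 16
Backward pass: LF(M) = deadline = 34; LS(M) = 34 - 8 = 26
LF(B3) = LS(M) - sum(successors on chain B) = 26 - 3 = 23
LS = LF - duration = 23 - 8 = 15
Total float = LS - ES = 15 - 8 = 7

7


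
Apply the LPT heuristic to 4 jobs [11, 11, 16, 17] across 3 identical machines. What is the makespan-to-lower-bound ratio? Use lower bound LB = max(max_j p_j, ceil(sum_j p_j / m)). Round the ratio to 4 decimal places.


LPT order: [17, 16, 11, 11]
Machine loads after assignment: [17, 16, 22]
LPT makespan = 22
Lower bound = max(max_job, ceil(total/3)) = max(17, 19) = 19
Ratio = 22 / 19 = 1.1579

1.1579


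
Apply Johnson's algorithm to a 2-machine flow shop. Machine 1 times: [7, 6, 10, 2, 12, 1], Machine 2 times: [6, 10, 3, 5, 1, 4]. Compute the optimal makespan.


Apply Johnson's rule:
  Group 1 (a <= b): [(6, 1, 4), (4, 2, 5), (2, 6, 10)]
  Group 2 (a > b): [(1, 7, 6), (3, 10, 3), (5, 12, 1)]
Optimal job order: [6, 4, 2, 1, 3, 5]
Schedule:
  Job 6: M1 done at 1, M2 done at 5
  Job 4: M1 done at 3, M2 done at 10
  Job 2: M1 done at 9, M2 done at 20
  Job 1: M1 done at 16, M2 done at 26
  Job 3: M1 done at 26, M2 done at 29
  Job 5: M1 done at 38, M2 done at 39
Makespan = 39

39


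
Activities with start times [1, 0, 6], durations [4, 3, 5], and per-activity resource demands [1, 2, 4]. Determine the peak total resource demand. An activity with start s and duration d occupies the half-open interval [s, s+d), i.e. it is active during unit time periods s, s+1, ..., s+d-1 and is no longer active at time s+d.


Each activity i is active on [start_i, start_i + duration_i).
Compute total resource usage per time slot:
  t=0: active resources = [2], total = 2
  t=1: active resources = [1, 2], total = 3
  t=2: active resources = [1, 2], total = 3
  t=3: active resources = [1], total = 1
  t=4: active resources = [1], total = 1
  t=5: active resources = [], total = 0
  t=6: active resources = [4], total = 4
  t=7: active resources = [4], total = 4
  t=8: active resources = [4], total = 4
  t=9: active resources = [4], total = 4
  t=10: active resources = [4], total = 4
Peak resource demand = 4

4


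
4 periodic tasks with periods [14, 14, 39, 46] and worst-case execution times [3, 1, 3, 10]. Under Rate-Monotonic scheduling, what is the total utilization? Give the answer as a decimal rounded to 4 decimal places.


Compute individual utilizations (exact fractions):
  Task 1: C/T = 3/14 (approx. 0.2143)
  Task 2: C/T = 1/14 (approx. 0.0714)
  Task 3: C/T = 3/39 = 1/13 (approx. 0.0769)
  Task 4: C/T = 10/46 = 5/23 (approx. 0.2174)
Total utilization U = 3/14 + 1/14 + 1/13 + 5/23 = 1214/2093
Rounded to 4 decimal places: U = 0.5800
RM (Liu & Layland) bound for 4 tasks = 0.756828; compare with U = 1214/2093 (approx. 0.580029)
U <= bound, so schedulable by RM sufficient condition.

0.5800


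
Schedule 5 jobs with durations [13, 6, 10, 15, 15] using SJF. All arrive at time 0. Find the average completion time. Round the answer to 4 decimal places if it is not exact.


SJF order (ascending): [6, 10, 13, 15, 15]
Completion times:
  Job 1: burst=6, C=6
  Job 2: burst=10, C=16
  Job 3: burst=13, C=29
  Job 4: burst=15, C=44
  Job 5: burst=15, C=59
Average completion = 154/5 = 30.8

30.8


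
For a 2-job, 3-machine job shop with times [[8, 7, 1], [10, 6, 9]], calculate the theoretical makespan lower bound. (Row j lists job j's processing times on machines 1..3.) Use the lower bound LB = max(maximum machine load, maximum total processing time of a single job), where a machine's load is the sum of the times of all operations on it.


Machine loads:
  Machine 1: 8 + 10 = 18
  Machine 2: 7 + 6 = 13
  Machine 3: 1 + 9 = 10
Max machine load = 18
Job totals:
  Job 1: 16
  Job 2: 25
Max job total = 25
Lower bound = max(18, 25) = 25

25


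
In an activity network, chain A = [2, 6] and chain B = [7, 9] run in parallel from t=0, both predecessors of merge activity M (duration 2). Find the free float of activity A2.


ES(A2) = sum of predecessors on chain A = 2
EF(A2) = ES + duration = 2 + 6 = 8
Successor of A2 is M. ES(M) = max(sum(A), sum(B)) = max(8, 16) = 16
Free float = ES(successor) - EF(current) = 16 - 8 = 8

8


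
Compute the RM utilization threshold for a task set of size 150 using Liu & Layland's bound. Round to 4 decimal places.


Compute 2^(1/150) = 1.0046316744
Subtract 1: 1.0046316744 - 1 = 0.0046316744
Multiply by n: 150 * 0.0046316744 = 0.6947511600
Round to 4 dp: 0.6948

0.6948


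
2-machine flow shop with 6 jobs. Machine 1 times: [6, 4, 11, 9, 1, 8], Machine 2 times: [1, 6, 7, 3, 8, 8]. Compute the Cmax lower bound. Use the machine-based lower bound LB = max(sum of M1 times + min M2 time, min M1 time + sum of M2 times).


LB1 = sum(M1 times) + min(M2 times) = 39 + 1 = 40
LB2 = min(M1 times) + sum(M2 times) = 1 + 33 = 34
Lower bound = max(LB1, LB2) = max(40, 34) = 40

40


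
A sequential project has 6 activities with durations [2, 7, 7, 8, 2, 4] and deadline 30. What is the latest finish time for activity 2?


LF(activity 2) = deadline - sum of successor durations
Successors: activities 3 through 6 with durations [7, 8, 2, 4]
Sum of successor durations = 21
LF = 30 - 21 = 9

9


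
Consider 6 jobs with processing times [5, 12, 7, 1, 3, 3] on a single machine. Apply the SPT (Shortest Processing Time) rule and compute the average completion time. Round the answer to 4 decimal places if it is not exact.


Sort jobs by processing time (SPT order): [1, 3, 3, 5, 7, 12]
Compute completion times sequentially:
  Job 1: processing = 1, completes at 1
  Job 2: processing = 3, completes at 4
  Job 3: processing = 3, completes at 7
  Job 4: processing = 5, completes at 12
  Job 5: processing = 7, completes at 19
  Job 6: processing = 12, completes at 31
Sum of completion times = 74
Average completion time = 74/6 = 12.3333

12.3333


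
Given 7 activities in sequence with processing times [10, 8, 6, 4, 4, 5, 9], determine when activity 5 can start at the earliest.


Activity 5 starts after activities 1 through 4 complete.
Predecessor durations: [10, 8, 6, 4]
ES = 10 + 8 + 6 + 4 = 28

28


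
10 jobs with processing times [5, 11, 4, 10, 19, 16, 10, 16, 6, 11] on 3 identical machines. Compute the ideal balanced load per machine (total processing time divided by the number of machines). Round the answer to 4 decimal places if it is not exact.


Total processing time = 5 + 11 + 4 + 10 + 19 + 16 + 10 + 16 + 6 + 11 = 108
Number of machines = 3
Ideal balanced load = 108 / 3 = 36.0

36.0


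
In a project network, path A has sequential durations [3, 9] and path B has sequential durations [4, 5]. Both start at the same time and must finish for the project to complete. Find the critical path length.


Path A total = 3 + 9 = 12
Path B total = 4 + 5 = 9
Critical path = longest path = max(12, 9) = 12

12


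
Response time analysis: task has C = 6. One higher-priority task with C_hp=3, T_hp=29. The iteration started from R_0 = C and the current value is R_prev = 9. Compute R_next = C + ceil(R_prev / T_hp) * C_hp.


R_next = C + ceil(R_prev / T_hp) * C_hp
ceil(9 / 29) = ceil(0.3103) = 1
Interference = 1 * 3 = 3
R_next = 6 + 3 = 9
R_next = R_prev, so the iteration has converged (response time = 9).

9


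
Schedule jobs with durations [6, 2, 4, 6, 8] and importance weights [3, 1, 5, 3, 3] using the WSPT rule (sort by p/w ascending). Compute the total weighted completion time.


Compute p/w ratios and sort ascending (WSPT): [(4, 5), (6, 3), (2, 1), (6, 3), (8, 3)]
Compute weighted completion times:
  Job (p=4,w=5): C=4, w*C=5*4=20
  Job (p=6,w=3): C=10, w*C=3*10=30
  Job (p=2,w=1): C=12, w*C=1*12=12
  Job (p=6,w=3): C=18, w*C=3*18=54
  Job (p=8,w=3): C=26, w*C=3*26=78
Total weighted completion time = 194

194


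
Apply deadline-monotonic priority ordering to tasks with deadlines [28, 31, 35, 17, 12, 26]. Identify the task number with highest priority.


Sort tasks by relative deadline (ascending):
  Task 5: deadline = 12
  Task 4: deadline = 17
  Task 6: deadline = 26
  Task 1: deadline = 28
  Task 2: deadline = 31
  Task 3: deadline = 35
Priority order (highest first): [5, 4, 6, 1, 2, 3]
Highest priority task = 5

5


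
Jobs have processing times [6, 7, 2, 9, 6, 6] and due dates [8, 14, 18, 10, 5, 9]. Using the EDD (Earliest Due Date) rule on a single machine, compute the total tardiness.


Sort by due date (EDD order): [(6, 5), (6, 8), (6, 9), (9, 10), (7, 14), (2, 18)]
Compute completion times and tardiness:
  Job 1: p=6, d=5, C=6, tardiness=max(0,6-5)=1
  Job 2: p=6, d=8, C=12, tardiness=max(0,12-8)=4
  Job 3: p=6, d=9, C=18, tardiness=max(0,18-9)=9
  Job 4: p=9, d=10, C=27, tardiness=max(0,27-10)=17
  Job 5: p=7, d=14, C=34, tardiness=max(0,34-14)=20
  Job 6: p=2, d=18, C=36, tardiness=max(0,36-18)=18
Total tardiness = 69

69


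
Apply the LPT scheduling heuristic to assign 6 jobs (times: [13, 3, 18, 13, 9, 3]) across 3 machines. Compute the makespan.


Sort jobs in decreasing order (LPT): [18, 13, 13, 9, 3, 3]
Assign each job to the least loaded machine:
  Machine 1: jobs [18], load = 18
  Machine 2: jobs [13, 9], load = 22
  Machine 3: jobs [13, 3, 3], load = 19
Makespan = max load = 22

22


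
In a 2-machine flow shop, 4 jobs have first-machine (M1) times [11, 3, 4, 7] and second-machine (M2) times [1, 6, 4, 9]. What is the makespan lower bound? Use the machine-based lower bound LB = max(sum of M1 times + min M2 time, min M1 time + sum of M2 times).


LB1 = sum(M1 times) + min(M2 times) = 25 + 1 = 26
LB2 = min(M1 times) + sum(M2 times) = 3 + 20 = 23
Lower bound = max(LB1, LB2) = max(26, 23) = 26

26


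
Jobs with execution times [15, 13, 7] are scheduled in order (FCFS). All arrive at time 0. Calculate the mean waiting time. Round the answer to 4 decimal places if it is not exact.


FCFS order (as given): [15, 13, 7]
Waiting times:
  Job 1: wait = 0
  Job 2: wait = 15
  Job 3: wait = 28
Sum of waiting times = 43
Average waiting time = 43/3 = 14.3333

14.3333


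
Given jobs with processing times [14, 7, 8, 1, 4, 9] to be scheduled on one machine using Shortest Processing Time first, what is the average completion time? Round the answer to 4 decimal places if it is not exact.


Sort jobs by processing time (SPT order): [1, 4, 7, 8, 9, 14]
Compute completion times sequentially:
  Job 1: processing = 1, completes at 1
  Job 2: processing = 4, completes at 5
  Job 3: processing = 7, completes at 12
  Job 4: processing = 8, completes at 20
  Job 5: processing = 9, completes at 29
  Job 6: processing = 14, completes at 43
Sum of completion times = 110
Average completion time = 110/6 = 18.3333

18.3333


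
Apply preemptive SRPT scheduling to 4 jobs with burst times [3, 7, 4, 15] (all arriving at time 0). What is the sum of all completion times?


Since all jobs arrive at t=0, SRPT equals SPT ordering.
SPT order: [3, 4, 7, 15]
Completion times:
  Job 1: p=3, C=3
  Job 2: p=4, C=7
  Job 3: p=7, C=14
  Job 4: p=15, C=29
Total completion time = 3 + 7 + 14 + 29 = 53

53


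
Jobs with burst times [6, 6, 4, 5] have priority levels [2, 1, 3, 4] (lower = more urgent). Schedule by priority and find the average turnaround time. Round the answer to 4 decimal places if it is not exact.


Sort by priority (ascending = highest first):
Order: [(1, 6), (2, 6), (3, 4), (4, 5)]
Completion times:
  Priority 1, burst=6, C=6
  Priority 2, burst=6, C=12
  Priority 3, burst=4, C=16
  Priority 4, burst=5, C=21
Average turnaround = 55/4 = 13.75

13.75


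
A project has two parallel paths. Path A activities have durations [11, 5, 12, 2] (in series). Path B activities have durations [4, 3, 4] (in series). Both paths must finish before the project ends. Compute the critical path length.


Path A total = 11 + 5 + 12 + 2 = 30
Path B total = 4 + 3 + 4 = 11
Critical path = longest path = max(30, 11) = 30

30


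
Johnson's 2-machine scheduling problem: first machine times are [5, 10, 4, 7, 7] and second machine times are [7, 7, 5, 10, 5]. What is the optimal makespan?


Apply Johnson's rule:
  Group 1 (a <= b): [(3, 4, 5), (1, 5, 7), (4, 7, 10)]
  Group 2 (a > b): [(2, 10, 7), (5, 7, 5)]
Optimal job order: [3, 1, 4, 2, 5]
Schedule:
  Job 3: M1 done at 4, M2 done at 9
  Job 1: M1 done at 9, M2 done at 16
  Job 4: M1 done at 16, M2 done at 26
  Job 2: M1 done at 26, M2 done at 33
  Job 5: M1 done at 33, M2 done at 38
Makespan = 38

38


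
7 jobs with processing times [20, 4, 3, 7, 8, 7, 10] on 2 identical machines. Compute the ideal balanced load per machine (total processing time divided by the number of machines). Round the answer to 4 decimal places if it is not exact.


Total processing time = 20 + 4 + 3 + 7 + 8 + 7 + 10 = 59
Number of machines = 2
Ideal balanced load = 59 / 2 = 29.5

29.5


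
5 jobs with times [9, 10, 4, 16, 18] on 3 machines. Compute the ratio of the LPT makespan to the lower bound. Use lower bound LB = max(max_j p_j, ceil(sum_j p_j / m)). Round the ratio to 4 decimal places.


LPT order: [18, 16, 10, 9, 4]
Machine loads after assignment: [18, 20, 19]
LPT makespan = 20
Lower bound = max(max_job, ceil(total/3)) = max(18, 19) = 19
Ratio = 20 / 19 = 1.0526

1.0526


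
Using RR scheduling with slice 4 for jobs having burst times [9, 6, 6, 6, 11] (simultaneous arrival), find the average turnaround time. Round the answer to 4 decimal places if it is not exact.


Time quantum = 4
Execution trace:
  J1 runs 4 units, time = 4
  J2 runs 4 units, time = 8
  J3 runs 4 units, time = 12
  J4 runs 4 units, time = 16
  J5 runs 4 units, time = 20
  J1 runs 4 units, time = 24
  J2 runs 2 units, time = 26
  J3 runs 2 units, time = 28
  J4 runs 2 units, time = 30
  J5 runs 4 units, time = 34
  J1 runs 1 units, time = 35
  J5 runs 3 units, time = 38
Finish times: [35, 26, 28, 30, 38]
Average turnaround = 157/5 = 31.4

31.4


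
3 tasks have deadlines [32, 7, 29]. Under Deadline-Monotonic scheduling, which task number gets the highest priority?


Sort tasks by relative deadline (ascending):
  Task 2: deadline = 7
  Task 3: deadline = 29
  Task 1: deadline = 32
Priority order (highest first): [2, 3, 1]
Highest priority task = 2

2


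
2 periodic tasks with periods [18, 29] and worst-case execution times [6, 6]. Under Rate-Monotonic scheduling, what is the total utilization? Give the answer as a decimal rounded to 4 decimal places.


Compute individual utilizations (exact fractions):
  Task 1: C/T = 6/18 = 1/3 (approx. 0.3333)
  Task 2: C/T = 6/29 (approx. 0.2069)
Total utilization U = 1/3 + 6/29 = 47/87
Rounded to 4 decimal places: U = 0.5402
RM (Liu & Layland) bound for 2 tasks = 0.828427; compare with U = 47/87 (approx. 0.540230)
U <= bound, so schedulable by RM sufficient condition.

0.5402


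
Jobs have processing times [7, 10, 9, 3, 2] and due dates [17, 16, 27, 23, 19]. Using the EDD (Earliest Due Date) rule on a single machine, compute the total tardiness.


Sort by due date (EDD order): [(10, 16), (7, 17), (2, 19), (3, 23), (9, 27)]
Compute completion times and tardiness:
  Job 1: p=10, d=16, C=10, tardiness=max(0,10-16)=0
  Job 2: p=7, d=17, C=17, tardiness=max(0,17-17)=0
  Job 3: p=2, d=19, C=19, tardiness=max(0,19-19)=0
  Job 4: p=3, d=23, C=22, tardiness=max(0,22-23)=0
  Job 5: p=9, d=27, C=31, tardiness=max(0,31-27)=4
Total tardiness = 4

4


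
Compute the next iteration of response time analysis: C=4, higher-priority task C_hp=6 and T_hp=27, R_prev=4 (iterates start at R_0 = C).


R_next = C + ceil(R_prev / T_hp) * C_hp
ceil(4 / 27) = ceil(0.1481) = 1
Interference = 1 * 6 = 6
R_next = 4 + 6 = 10

10


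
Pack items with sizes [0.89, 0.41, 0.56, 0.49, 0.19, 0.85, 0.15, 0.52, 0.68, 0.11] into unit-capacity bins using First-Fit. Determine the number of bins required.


Place items sequentially using First-Fit:
  Item 0.89 -> new Bin 1
  Item 0.41 -> new Bin 2
  Item 0.56 -> Bin 2 (now 0.97)
  Item 0.49 -> new Bin 3
  Item 0.19 -> Bin 3 (now 0.68)
  Item 0.85 -> new Bin 4
  Item 0.15 -> Bin 3 (now 0.83)
  Item 0.52 -> new Bin 5
  Item 0.68 -> new Bin 6
  Item 0.11 -> Bin 1 (now 1.0)
Total bins used = 6

6


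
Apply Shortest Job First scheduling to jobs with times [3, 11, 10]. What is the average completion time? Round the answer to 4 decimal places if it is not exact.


SJF order (ascending): [3, 10, 11]
Completion times:
  Job 1: burst=3, C=3
  Job 2: burst=10, C=13
  Job 3: burst=11, C=24
Average completion = 40/3 = 13.3333

13.3333


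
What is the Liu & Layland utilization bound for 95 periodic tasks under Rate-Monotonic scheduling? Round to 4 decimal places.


Compute 2^(1/95) = 1.0073229689
Subtract 1: 1.0073229689 - 1 = 0.0073229689
Multiply by n: 95 * 0.0073229689 = 0.6956820455
Round to 4 dp: 0.6957

0.6957


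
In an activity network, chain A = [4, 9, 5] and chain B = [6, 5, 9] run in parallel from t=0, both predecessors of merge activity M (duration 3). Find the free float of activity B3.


ES(B3) = sum of predecessors on chain B = 11
EF(B3) = ES + duration = 11 + 9 = 20
Successor of B3 is M. ES(M) = max(sum(A), sum(B)) = max(18, 20) = 20
Free float = ES(successor) - EF(current) = 20 - 20 = 0

0


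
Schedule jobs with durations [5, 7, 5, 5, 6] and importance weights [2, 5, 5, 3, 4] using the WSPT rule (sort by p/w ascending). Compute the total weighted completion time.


Compute p/w ratios and sort ascending (WSPT): [(5, 5), (7, 5), (6, 4), (5, 3), (5, 2)]
Compute weighted completion times:
  Job (p=5,w=5): C=5, w*C=5*5=25
  Job (p=7,w=5): C=12, w*C=5*12=60
  Job (p=6,w=4): C=18, w*C=4*18=72
  Job (p=5,w=3): C=23, w*C=3*23=69
  Job (p=5,w=2): C=28, w*C=2*28=56
Total weighted completion time = 282

282


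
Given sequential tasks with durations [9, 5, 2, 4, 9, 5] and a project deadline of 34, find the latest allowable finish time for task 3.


LF(activity 3) = deadline - sum of successor durations
Successors: activities 4 through 6 with durations [4, 9, 5]
Sum of successor durations = 18
LF = 34 - 18 = 16

16


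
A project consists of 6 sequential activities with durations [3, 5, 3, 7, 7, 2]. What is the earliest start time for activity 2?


Activity 2 starts after activities 1 through 1 complete.
Predecessor durations: [3]
ES = 3 = 3

3


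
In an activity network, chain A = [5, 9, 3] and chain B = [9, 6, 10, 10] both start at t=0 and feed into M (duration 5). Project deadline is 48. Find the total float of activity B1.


Forward pass: ES(B1) = sum of predecessors on chain B = 0
EF = ES + duration = 0 + 9 = 9
Backward pass: LF(M) = deadline = 48; LS(M) = 48 - 5 = 43
LF(B1) = LS(M) - sum(successors on chain B) = 43 - 26 = 17
LS = LF - duration = 17 - 9 = 8
Total float = LS - ES = 8 - 0 = 8

8


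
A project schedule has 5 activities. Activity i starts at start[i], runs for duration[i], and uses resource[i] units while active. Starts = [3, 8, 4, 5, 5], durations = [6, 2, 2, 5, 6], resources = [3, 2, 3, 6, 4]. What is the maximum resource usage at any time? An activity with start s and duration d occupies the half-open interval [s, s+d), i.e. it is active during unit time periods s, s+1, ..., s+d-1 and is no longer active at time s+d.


Each activity i is active on [start_i, start_i + duration_i).
Compute total resource usage per time slot:
  t=0: active resources = [], total = 0
  t=1: active resources = [], total = 0
  t=2: active resources = [], total = 0
  t=3: active resources = [3], total = 3
  t=4: active resources = [3, 3], total = 6
  t=5: active resources = [3, 3, 6, 4], total = 16
  t=6: active resources = [3, 6, 4], total = 13
  t=7: active resources = [3, 6, 4], total = 13
  t=8: active resources = [3, 2, 6, 4], total = 15
  t=9: active resources = [2, 6, 4], total = 12
  t=10: active resources = [4], total = 4
Peak resource demand = 16

16


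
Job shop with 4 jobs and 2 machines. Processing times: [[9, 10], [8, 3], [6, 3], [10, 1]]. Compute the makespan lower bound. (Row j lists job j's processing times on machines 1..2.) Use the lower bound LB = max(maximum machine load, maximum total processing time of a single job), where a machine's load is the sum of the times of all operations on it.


Machine loads:
  Machine 1: 9 + 8 + 6 + 10 = 33
  Machine 2: 10 + 3 + 3 + 1 = 17
Max machine load = 33
Job totals:
  Job 1: 19
  Job 2: 11
  Job 3: 9
  Job 4: 11
Max job total = 19
Lower bound = max(33, 19) = 33

33
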